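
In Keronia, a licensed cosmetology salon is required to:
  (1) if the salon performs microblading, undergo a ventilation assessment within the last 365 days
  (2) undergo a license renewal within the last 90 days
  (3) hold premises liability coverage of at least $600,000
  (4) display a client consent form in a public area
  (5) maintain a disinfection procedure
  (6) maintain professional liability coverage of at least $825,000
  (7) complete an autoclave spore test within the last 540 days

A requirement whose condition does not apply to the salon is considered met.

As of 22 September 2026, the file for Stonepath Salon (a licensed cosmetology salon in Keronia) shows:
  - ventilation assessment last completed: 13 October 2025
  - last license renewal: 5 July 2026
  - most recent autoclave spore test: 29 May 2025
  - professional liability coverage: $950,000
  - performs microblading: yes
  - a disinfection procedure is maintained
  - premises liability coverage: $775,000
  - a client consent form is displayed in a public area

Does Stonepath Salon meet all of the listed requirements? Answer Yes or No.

1. condition 'performs microblading' holds; ventilation assessment 344 days ago vs limit 365 → met
2. license renewal 79 days ago vs limit 90 → met
3. premises liability coverage $775,000 ≥ $600,000 → met
4. client consent form present → met
5. disinfection procedure present → met
6. professional liability coverage $950,000 ≥ $825,000 → met
7. autoclave spore test 481 days ago vs limit 540 → met
All met.

Yes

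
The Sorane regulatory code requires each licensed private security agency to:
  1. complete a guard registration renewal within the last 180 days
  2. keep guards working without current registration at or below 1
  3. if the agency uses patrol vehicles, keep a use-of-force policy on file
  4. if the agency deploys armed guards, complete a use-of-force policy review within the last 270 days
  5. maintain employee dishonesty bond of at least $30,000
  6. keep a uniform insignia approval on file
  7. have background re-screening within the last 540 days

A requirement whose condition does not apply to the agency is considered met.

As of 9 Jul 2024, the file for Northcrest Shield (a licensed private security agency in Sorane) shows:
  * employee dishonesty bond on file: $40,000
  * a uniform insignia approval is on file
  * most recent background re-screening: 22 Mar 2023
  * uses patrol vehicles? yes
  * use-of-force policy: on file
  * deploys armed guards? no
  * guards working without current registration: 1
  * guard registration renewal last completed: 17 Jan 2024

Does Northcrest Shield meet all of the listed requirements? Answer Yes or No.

Yes

1. guard registration renewal 174 days ago vs limit 180 → met
2. guards working without current registration 1 ≤ 1 → met
3. condition 'uses patrol vehicles' holds; use-of-force policy present → met
4. condition 'deploys armed guards' does not hold → requirement n/a → met
5. employee dishonesty bond $40,000 ≥ $30,000 → met
6. uniform insignia approval present → met
7. background re-screening 475 days ago vs limit 540 → met
All met.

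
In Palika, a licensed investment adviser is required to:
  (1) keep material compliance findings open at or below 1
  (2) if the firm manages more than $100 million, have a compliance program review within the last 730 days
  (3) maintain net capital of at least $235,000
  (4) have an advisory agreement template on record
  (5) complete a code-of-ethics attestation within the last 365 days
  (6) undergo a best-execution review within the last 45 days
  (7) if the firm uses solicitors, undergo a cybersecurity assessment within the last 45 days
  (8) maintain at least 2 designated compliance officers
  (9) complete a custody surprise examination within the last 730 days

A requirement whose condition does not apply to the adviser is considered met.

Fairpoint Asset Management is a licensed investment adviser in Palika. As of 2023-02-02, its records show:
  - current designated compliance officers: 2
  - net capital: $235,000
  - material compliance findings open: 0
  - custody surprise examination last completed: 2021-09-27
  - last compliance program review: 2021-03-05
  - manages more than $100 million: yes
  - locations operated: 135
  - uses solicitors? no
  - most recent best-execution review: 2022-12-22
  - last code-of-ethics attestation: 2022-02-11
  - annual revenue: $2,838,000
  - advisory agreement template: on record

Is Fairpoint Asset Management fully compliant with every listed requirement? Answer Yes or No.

Yes

1. material compliance findings open 0 ≤ 1 → met
2. condition 'manages more than $100 million' holds; compliance program review 699 days ago vs limit 730 → met
3. net capital $235,000 ≥ $235,000 → met
4. advisory agreement template present → met
5. code-of-ethics attestation 356 days ago vs limit 365 → met
6. best-execution review 42 days ago vs limit 45 → met
7. condition 'uses solicitors' does not hold → requirement n/a → met
8. designated compliance officers 2 ≥ 2 → met
9. custody surprise examination 493 days ago vs limit 730 → met
All met.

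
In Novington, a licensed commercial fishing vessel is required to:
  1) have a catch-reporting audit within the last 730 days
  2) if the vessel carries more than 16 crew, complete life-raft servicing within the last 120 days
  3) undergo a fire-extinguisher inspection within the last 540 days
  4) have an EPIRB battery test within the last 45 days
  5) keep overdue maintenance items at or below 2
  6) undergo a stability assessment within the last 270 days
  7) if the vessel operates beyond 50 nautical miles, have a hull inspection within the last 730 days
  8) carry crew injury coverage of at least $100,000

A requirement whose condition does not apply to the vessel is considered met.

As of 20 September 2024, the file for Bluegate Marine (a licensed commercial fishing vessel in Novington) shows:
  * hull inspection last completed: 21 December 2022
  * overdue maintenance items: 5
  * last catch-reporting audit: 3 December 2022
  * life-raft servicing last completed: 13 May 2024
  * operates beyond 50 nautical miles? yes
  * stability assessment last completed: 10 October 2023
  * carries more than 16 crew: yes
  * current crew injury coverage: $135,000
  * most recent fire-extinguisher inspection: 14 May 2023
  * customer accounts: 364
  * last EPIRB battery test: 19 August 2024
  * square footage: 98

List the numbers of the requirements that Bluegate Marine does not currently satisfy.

1. catch-reporting audit 657 days ago vs limit 730 → met
2. condition 'carries more than 16 crew' holds; life-raft servicing 130 days ago vs limit 120 → not met
3. fire-extinguisher inspection 495 days ago vs limit 540 → met
4. EPIRB battery test 32 days ago vs limit 45 → met
5. overdue maintenance items 5 > 2 → not met
6. stability assessment 346 days ago vs limit 270 → not met
7. condition 'operates beyond 50 nautical miles' holds; hull inspection 639 days ago vs limit 730 → met
8. crew injury coverage $135,000 ≥ $100,000 → met
Not met: 2, 5, 6

2, 5, 6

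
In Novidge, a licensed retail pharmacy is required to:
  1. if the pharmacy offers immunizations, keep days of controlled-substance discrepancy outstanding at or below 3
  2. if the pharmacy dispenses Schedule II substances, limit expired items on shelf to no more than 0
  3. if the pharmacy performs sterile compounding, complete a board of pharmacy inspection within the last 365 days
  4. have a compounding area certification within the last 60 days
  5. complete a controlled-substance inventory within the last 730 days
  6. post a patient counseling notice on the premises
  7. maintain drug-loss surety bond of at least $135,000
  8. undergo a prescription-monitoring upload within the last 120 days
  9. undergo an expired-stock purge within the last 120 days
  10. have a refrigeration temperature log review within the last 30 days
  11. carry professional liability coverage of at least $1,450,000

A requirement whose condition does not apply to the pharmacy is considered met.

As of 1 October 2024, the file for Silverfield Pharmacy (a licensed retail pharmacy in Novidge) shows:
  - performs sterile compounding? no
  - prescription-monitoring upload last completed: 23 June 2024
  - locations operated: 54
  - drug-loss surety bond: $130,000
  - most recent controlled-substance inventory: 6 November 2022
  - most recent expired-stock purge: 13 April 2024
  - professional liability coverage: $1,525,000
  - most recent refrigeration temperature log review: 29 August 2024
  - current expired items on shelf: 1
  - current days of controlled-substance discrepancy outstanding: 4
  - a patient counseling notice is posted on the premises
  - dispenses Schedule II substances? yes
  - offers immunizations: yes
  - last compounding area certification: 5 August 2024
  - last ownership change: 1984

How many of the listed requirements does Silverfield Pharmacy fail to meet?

5

1. condition 'offers immunizations' holds; days of controlled-substance discrepancy outstanding 4 > 3 → not met
2. condition 'dispenses Schedule II substances' holds; expired items on shelf 1 > 0 → not met
3. condition 'performs sterile compounding' does not hold → requirement n/a → met
4. compounding area certification 57 days ago vs limit 60 → met
5. controlled-substance inventory 695 days ago vs limit 730 → met
6. patient counseling notice present → met
7. drug-loss surety bond $130,000 < $135,000 → not met
8. prescription-monitoring upload 100 days ago vs limit 120 → met
9. expired-stock purge 171 days ago vs limit 120 → not met
10. refrigeration temperature log review 33 days ago vs limit 30 → not met
11. professional liability coverage $1,525,000 ≥ $1,450,000 → met
Not met: 5 of 11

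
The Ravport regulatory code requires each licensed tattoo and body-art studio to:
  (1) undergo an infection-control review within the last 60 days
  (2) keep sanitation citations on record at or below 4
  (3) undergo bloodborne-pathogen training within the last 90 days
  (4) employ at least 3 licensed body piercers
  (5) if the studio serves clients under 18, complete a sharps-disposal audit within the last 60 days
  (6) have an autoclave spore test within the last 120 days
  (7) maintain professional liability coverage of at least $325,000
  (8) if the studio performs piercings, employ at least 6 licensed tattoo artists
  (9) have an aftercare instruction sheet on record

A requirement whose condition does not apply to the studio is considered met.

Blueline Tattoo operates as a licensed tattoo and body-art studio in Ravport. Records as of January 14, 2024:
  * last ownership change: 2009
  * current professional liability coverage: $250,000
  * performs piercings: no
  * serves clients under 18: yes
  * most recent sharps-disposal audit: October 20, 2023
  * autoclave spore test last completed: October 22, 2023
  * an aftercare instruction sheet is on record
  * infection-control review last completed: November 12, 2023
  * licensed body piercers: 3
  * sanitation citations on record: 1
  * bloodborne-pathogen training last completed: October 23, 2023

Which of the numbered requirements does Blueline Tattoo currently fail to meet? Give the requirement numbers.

1. infection-control review 63 days ago vs limit 60 → not met
2. sanitation citations on record 1 ≤ 4 → met
3. bloodborne-pathogen training 83 days ago vs limit 90 → met
4. licensed body piercers 3 ≥ 3 → met
5. condition 'serves clients under 18' holds; sharps-disposal audit 86 days ago vs limit 60 → not met
6. autoclave spore test 84 days ago vs limit 120 → met
7. professional liability coverage $250,000 < $325,000 → not met
8. condition 'performs piercings' does not hold → requirement n/a → met
9. aftercare instruction sheet present → met
Not met: 1, 5, 7

1, 5, 7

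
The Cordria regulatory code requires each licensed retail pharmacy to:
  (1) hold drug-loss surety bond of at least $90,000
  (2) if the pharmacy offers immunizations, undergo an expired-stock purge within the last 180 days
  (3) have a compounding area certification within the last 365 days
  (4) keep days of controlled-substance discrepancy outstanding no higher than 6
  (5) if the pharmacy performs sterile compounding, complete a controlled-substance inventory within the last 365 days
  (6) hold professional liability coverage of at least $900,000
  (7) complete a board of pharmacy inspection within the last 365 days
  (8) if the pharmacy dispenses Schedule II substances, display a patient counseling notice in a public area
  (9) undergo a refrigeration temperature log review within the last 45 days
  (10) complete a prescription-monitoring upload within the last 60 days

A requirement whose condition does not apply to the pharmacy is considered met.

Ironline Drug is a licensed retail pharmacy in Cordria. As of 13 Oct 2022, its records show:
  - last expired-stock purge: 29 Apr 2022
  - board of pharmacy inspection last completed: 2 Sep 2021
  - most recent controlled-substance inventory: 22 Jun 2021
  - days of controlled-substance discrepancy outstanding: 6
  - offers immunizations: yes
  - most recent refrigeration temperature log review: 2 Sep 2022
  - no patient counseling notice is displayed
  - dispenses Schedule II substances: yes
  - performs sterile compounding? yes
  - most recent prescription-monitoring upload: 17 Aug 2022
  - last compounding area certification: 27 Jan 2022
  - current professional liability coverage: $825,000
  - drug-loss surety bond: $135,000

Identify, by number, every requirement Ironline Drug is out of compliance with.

1. drug-loss surety bond $135,000 ≥ $90,000 → met
2. condition 'offers immunizations' holds; expired-stock purge 167 days ago vs limit 180 → met
3. compounding area certification 259 days ago vs limit 365 → met
4. days of controlled-substance discrepancy outstanding 6 ≤ 6 → met
5. condition 'performs sterile compounding' holds; controlled-substance inventory 478 days ago vs limit 365 → not met
6. professional liability coverage $825,000 < $900,000 → not met
7. board of pharmacy inspection 406 days ago vs limit 365 → not met
8. condition 'dispenses Schedule II substances' holds; patient counseling notice absent → not met
9. refrigeration temperature log review 41 days ago vs limit 45 → met
10. prescription-monitoring upload 57 days ago vs limit 60 → met
Not met: 5, 6, 7, 8

5, 6, 7, 8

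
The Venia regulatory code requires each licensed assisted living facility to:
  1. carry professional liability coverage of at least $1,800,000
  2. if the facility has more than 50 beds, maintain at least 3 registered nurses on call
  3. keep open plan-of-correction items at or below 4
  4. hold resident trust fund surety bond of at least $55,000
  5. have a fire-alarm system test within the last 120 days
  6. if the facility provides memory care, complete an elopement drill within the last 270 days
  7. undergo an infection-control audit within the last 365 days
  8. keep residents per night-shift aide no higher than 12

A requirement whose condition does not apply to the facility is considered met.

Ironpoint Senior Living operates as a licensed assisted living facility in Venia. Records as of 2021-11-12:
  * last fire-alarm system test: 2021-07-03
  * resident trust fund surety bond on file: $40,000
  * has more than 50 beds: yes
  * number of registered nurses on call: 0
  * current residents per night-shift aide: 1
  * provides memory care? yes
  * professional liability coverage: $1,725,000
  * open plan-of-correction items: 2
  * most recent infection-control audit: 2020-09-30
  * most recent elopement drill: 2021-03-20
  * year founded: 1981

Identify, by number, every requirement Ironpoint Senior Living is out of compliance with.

1, 2, 4, 5, 7

1. professional liability coverage $1,725,000 < $1,800,000 → not met
2. condition 'has more than 50 beds' holds; registered nurses on call 0 < 3 → not met
3. open plan-of-correction items 2 ≤ 4 → met
4. resident trust fund surety bond $40,000 < $55,000 → not met
5. fire-alarm system test 132 days ago vs limit 120 → not met
6. condition 'provides memory care' holds; elopement drill 237 days ago vs limit 270 → met
7. infection-control audit 408 days ago vs limit 365 → not met
8. residents per night-shift aide 1 ≤ 12 → met
Not met: 1, 2, 4, 5, 7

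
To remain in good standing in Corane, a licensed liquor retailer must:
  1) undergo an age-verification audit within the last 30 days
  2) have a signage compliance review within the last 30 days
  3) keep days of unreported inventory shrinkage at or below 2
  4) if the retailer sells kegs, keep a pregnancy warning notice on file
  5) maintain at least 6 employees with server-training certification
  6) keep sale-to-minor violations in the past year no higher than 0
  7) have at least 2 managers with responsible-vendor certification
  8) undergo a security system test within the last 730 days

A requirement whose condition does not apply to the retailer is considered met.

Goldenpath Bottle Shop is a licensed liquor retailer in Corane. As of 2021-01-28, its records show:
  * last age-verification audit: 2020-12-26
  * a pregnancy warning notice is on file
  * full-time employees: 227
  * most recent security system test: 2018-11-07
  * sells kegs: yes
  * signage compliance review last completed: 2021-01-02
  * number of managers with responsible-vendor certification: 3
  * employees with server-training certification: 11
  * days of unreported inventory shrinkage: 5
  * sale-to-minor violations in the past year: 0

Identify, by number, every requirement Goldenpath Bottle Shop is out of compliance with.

1, 3, 8

1. age-verification audit 33 days ago vs limit 30 → not met
2. signage compliance review 26 days ago vs limit 30 → met
3. days of unreported inventory shrinkage 5 > 2 → not met
4. condition 'sells kegs' holds; pregnancy warning notice present → met
5. employees with server-training certification 11 ≥ 6 → met
6. sale-to-minor violations in the past year 0 ≤ 0 → met
7. managers with responsible-vendor certification 3 ≥ 2 → met
8. security system test 813 days ago vs limit 730 → not met
Not met: 1, 3, 8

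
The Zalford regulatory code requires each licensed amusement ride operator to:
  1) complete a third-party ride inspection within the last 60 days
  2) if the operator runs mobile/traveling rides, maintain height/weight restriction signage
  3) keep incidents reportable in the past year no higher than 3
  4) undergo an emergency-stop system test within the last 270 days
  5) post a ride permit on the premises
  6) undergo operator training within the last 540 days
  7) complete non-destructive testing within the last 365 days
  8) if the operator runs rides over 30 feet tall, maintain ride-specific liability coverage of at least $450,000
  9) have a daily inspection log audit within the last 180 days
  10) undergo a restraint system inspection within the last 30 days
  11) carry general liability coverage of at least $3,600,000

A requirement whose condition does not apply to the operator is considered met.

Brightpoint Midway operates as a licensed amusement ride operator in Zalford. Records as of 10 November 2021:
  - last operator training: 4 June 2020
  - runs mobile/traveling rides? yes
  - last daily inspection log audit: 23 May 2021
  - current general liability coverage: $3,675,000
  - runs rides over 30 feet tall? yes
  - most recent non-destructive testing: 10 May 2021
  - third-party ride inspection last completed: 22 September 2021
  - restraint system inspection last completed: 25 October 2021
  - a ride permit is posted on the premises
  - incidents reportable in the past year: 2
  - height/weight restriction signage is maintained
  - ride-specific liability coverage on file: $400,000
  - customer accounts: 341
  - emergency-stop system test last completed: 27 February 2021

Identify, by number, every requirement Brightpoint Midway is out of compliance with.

1. third-party ride inspection 49 days ago vs limit 60 → met
2. condition 'runs mobile/traveling rides' holds; height/weight restriction signage present → met
3. incidents reportable in the past year 2 ≤ 3 → met
4. emergency-stop system test 256 days ago vs limit 270 → met
5. ride permit present → met
6. operator training 524 days ago vs limit 540 → met
7. non-destructive testing 184 days ago vs limit 365 → met
8. condition 'runs rides over 30 feet tall' holds; ride-specific liability coverage $400,000 < $450,000 → not met
9. daily inspection log audit 171 days ago vs limit 180 → met
10. restraint system inspection 16 days ago vs limit 30 → met
11. general liability coverage $3,675,000 ≥ $3,600,000 → met
Not met: 8

8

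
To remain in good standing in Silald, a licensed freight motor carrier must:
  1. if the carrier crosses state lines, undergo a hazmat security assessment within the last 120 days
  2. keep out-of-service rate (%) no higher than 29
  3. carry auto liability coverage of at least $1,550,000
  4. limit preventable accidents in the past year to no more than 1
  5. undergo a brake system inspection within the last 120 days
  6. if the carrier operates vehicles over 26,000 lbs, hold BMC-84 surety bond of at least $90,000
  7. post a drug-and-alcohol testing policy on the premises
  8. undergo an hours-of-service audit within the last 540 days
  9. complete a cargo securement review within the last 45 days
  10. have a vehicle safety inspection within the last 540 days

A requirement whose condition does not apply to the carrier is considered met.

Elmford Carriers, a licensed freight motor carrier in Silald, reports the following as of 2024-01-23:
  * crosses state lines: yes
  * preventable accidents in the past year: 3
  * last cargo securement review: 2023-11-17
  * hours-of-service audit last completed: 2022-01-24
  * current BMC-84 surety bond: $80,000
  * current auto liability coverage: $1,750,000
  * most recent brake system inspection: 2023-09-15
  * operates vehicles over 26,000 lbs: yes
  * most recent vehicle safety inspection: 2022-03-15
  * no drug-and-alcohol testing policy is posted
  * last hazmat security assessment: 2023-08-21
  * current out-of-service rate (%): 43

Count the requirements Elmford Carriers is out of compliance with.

1. condition 'crosses state lines' holds; hazmat security assessment 155 days ago vs limit 120 → not met
2. out-of-service rate (%) 43 > 29 → not met
3. auto liability coverage $1,750,000 ≥ $1,550,000 → met
4. preventable accidents in the past year 3 > 1 → not met
5. brake system inspection 130 days ago vs limit 120 → not met
6. condition 'operates vehicles over 26,000 lbs' holds; BMC-84 surety bond $80,000 < $90,000 → not met
7. drug-and-alcohol testing policy absent → not met
8. hours-of-service audit 729 days ago vs limit 540 → not met
9. cargo securement review 67 days ago vs limit 45 → not met
10. vehicle safety inspection 679 days ago vs limit 540 → not met
Not met: 9 of 10

9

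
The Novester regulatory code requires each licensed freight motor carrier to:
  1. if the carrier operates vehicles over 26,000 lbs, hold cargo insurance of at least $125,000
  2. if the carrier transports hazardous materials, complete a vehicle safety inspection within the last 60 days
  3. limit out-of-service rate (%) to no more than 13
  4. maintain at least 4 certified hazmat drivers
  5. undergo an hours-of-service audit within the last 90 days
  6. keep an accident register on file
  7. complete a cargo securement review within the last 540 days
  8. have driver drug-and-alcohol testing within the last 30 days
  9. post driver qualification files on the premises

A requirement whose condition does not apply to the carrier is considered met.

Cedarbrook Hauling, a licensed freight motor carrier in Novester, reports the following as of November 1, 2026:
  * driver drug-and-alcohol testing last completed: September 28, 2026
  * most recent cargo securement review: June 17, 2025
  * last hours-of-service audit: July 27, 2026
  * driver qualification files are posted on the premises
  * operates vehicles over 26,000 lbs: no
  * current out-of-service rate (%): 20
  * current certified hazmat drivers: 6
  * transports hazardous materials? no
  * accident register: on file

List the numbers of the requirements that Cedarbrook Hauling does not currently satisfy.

1. condition 'operates vehicles over 26,000 lbs' does not hold → requirement n/a → met
2. condition 'transports hazardous materials' does not hold → requirement n/a → met
3. out-of-service rate (%) 20 > 13 → not met
4. certified hazmat drivers 6 ≥ 4 → met
5. hours-of-service audit 97 days ago vs limit 90 → not met
6. accident register present → met
7. cargo securement review 502 days ago vs limit 540 → met
8. driver drug-and-alcohol testing 34 days ago vs limit 30 → not met
9. driver qualification files present → met
Not met: 3, 5, 8

3, 5, 8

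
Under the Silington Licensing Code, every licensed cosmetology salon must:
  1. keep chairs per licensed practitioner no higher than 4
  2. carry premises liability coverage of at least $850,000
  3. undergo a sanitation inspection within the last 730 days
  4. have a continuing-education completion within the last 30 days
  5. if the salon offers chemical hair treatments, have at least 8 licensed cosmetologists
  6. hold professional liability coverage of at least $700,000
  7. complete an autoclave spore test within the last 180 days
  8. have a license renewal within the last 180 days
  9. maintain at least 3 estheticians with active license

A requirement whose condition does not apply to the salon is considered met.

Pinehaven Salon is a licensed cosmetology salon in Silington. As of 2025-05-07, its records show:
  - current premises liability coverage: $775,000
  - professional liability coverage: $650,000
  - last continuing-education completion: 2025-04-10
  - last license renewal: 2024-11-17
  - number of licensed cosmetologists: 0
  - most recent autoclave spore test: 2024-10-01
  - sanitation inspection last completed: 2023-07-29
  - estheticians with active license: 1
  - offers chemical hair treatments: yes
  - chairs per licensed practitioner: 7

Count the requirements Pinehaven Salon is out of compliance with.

1. chairs per licensed practitioner 7 > 4 → not met
2. premises liability coverage $775,000 < $850,000 → not met
3. sanitation inspection 648 days ago vs limit 730 → met
4. continuing-education completion 27 days ago vs limit 30 → met
5. condition 'offers chemical hair treatments' holds; licensed cosmetologists 0 < 8 → not met
6. professional liability coverage $650,000 < $700,000 → not met
7. autoclave spore test 218 days ago vs limit 180 → not met
8. license renewal 171 days ago vs limit 180 → met
9. estheticians with active license 1 < 3 → not met
Not met: 6 of 9

6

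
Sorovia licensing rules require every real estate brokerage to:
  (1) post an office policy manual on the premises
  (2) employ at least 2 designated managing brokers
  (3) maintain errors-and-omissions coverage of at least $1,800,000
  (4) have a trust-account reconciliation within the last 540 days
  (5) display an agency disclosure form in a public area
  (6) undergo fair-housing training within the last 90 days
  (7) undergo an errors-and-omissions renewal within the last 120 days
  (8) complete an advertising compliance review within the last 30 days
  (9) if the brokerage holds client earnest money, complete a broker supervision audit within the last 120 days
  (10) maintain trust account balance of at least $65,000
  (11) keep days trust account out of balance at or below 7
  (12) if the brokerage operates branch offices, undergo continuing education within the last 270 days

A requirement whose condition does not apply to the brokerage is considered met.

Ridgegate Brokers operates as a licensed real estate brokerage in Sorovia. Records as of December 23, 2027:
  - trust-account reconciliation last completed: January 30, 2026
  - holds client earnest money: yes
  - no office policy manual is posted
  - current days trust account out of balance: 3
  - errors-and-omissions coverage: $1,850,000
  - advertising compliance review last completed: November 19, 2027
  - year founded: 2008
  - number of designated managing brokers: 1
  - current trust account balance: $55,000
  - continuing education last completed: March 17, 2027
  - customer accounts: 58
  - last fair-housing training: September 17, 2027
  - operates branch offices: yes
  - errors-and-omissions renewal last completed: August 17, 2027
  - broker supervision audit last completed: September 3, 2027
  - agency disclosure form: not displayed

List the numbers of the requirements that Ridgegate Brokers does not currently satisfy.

1. office policy manual absent → not met
2. designated managing brokers 1 < 2 → not met
3. errors-and-omissions coverage $1,850,000 ≥ $1,800,000 → met
4. trust-account reconciliation 692 days ago vs limit 540 → not met
5. agency disclosure form absent → not met
6. fair-housing training 97 days ago vs limit 90 → not met
7. errors-and-omissions renewal 128 days ago vs limit 120 → not met
8. advertising compliance review 34 days ago vs limit 30 → not met
9. condition 'holds client earnest money' holds; broker supervision audit 111 days ago vs limit 120 → met
10. trust account balance $55,000 < $65,000 → not met
11. days trust account out of balance 3 ≤ 7 → met
12. condition 'operates branch offices' holds; continuing education 281 days ago vs limit 270 → not met
Not met: 1, 2, 4, 5, 6, 7, 8, 10, 12

1, 2, 4, 5, 6, 7, 8, 10, 12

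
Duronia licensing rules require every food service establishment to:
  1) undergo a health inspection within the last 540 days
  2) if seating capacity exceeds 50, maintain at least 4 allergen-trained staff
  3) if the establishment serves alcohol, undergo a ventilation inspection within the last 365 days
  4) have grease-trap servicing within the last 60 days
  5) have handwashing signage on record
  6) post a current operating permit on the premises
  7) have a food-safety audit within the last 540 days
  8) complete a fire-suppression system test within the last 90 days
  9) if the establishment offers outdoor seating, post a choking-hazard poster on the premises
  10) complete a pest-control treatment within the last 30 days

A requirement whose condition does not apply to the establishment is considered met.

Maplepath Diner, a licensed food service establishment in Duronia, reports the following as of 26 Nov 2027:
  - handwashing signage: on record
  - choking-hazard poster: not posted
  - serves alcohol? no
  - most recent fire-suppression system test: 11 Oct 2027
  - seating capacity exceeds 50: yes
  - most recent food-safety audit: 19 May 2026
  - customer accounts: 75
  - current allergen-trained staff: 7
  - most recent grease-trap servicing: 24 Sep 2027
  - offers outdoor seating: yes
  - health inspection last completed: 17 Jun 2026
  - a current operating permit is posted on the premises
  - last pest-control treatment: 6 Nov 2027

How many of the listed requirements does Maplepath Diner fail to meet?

3

1. health inspection 527 days ago vs limit 540 → met
2. condition 'seating capacity exceeds 50' holds; allergen-trained staff 7 ≥ 4 → met
3. condition 'serves alcohol' does not hold → requirement n/a → met
4. grease-trap servicing 63 days ago vs limit 60 → not met
5. handwashing signage present → met
6. current operating permit present → met
7. food-safety audit 556 days ago vs limit 540 → not met
8. fire-suppression system test 46 days ago vs limit 90 → met
9. condition 'offers outdoor seating' holds; choking-hazard poster absent → not met
10. pest-control treatment 20 days ago vs limit 30 → met
Not met: 3 of 10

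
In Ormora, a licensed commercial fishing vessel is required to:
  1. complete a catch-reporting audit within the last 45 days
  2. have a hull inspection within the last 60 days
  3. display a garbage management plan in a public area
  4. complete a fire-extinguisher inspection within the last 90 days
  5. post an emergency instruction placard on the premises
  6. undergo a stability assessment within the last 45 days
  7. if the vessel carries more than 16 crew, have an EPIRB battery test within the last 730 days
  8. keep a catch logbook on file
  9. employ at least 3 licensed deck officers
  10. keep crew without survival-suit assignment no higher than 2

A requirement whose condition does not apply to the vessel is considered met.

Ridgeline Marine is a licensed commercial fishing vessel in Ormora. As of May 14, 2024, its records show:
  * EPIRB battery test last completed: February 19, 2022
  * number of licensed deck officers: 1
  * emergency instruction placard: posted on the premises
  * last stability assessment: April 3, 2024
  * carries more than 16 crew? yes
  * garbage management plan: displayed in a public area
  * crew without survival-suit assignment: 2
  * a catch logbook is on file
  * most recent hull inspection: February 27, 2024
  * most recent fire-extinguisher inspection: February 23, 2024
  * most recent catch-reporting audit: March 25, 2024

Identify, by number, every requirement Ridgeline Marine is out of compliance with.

1, 2, 7, 9

1. catch-reporting audit 50 days ago vs limit 45 → not met
2. hull inspection 77 days ago vs limit 60 → not met
3. garbage management plan present → met
4. fire-extinguisher inspection 81 days ago vs limit 90 → met
5. emergency instruction placard present → met
6. stability assessment 41 days ago vs limit 45 → met
7. condition 'carries more than 16 crew' holds; EPIRB battery test 815 days ago vs limit 730 → not met
8. catch logbook present → met
9. licensed deck officers 1 < 3 → not met
10. crew without survival-suit assignment 2 ≤ 2 → met
Not met: 1, 2, 7, 9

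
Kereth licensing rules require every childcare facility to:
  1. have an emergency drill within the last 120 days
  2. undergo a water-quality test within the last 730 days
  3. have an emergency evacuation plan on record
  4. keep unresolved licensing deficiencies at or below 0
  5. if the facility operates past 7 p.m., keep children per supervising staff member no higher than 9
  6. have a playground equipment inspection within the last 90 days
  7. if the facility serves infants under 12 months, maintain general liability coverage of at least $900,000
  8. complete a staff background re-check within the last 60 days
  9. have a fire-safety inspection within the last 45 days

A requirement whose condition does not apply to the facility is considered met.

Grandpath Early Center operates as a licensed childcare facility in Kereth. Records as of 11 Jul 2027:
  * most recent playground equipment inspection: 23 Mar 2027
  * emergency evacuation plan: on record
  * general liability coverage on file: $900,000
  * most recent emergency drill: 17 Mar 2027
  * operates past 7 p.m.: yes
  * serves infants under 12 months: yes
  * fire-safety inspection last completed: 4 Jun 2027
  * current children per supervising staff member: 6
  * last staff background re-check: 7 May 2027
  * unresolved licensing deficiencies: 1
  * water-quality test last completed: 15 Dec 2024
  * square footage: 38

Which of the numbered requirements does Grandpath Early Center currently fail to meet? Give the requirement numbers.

1. emergency drill 116 days ago vs limit 120 → met
2. water-quality test 938 days ago vs limit 730 → not met
3. emergency evacuation plan present → met
4. unresolved licensing deficiencies 1 > 0 → not met
5. condition 'operates past 7 p.m.' holds; children per supervising staff member 6 ≤ 9 → met
6. playground equipment inspection 110 days ago vs limit 90 → not met
7. condition 'serves infants under 12 months' holds; general liability coverage $900,000 ≥ $900,000 → met
8. staff background re-check 65 days ago vs limit 60 → not met
9. fire-safety inspection 37 days ago vs limit 45 → met
Not met: 2, 4, 6, 8

2, 4, 6, 8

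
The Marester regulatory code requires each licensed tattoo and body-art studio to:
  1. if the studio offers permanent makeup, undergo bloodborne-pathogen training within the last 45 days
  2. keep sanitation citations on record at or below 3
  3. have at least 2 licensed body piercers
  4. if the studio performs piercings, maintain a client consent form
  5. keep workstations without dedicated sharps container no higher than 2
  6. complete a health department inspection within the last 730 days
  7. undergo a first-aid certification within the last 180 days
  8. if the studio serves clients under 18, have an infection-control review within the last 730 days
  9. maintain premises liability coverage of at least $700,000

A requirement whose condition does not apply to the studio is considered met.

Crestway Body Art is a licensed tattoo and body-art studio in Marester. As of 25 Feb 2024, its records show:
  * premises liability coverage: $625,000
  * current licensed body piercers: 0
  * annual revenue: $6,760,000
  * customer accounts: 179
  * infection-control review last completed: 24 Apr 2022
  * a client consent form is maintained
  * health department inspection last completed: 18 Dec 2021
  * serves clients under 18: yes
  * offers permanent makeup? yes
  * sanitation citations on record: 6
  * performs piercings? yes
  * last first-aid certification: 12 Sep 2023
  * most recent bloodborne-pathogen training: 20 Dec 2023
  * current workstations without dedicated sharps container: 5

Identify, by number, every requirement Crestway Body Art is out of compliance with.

1. condition 'offers permanent makeup' holds; bloodborne-pathogen training 67 days ago vs limit 45 → not met
2. sanitation citations on record 6 > 3 → not met
3. licensed body piercers 0 < 2 → not met
4. condition 'performs piercings' holds; client consent form present → met
5. workstations without dedicated sharps container 5 > 2 → not met
6. health department inspection 799 days ago vs limit 730 → not met
7. first-aid certification 166 days ago vs limit 180 → met
8. condition 'serves clients under 18' holds; infection-control review 672 days ago vs limit 730 → met
9. premises liability coverage $625,000 < $700,000 → not met
Not met: 1, 2, 3, 5, 6, 9

1, 2, 3, 5, 6, 9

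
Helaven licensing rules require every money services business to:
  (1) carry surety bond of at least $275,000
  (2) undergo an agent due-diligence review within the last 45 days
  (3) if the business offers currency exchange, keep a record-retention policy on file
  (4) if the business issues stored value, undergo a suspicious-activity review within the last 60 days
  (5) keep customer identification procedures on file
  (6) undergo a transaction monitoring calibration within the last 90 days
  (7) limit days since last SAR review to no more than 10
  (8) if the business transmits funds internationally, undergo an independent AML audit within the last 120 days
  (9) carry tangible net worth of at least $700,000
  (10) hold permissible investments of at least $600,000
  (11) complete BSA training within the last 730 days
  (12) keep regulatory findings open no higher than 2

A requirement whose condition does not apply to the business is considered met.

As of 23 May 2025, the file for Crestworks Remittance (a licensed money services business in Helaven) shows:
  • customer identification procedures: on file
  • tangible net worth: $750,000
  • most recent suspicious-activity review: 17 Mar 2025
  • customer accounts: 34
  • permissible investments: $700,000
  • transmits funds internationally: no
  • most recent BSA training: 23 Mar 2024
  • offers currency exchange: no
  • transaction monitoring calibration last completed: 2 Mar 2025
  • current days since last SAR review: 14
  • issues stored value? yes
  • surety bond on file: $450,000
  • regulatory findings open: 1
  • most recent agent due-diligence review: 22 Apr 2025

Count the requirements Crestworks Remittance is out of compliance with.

1. surety bond $450,000 ≥ $275,000 → met
2. agent due-diligence review 31 days ago vs limit 45 → met
3. condition 'offers currency exchange' does not hold → requirement n/a → met
4. condition 'issues stored value' holds; suspicious-activity review 67 days ago vs limit 60 → not met
5. customer identification procedures present → met
6. transaction monitoring calibration 82 days ago vs limit 90 → met
7. days since last SAR review 14 > 10 → not met
8. condition 'transmits funds internationally' does not hold → requirement n/a → met
9. tangible net worth $750,000 ≥ $700,000 → met
10. permissible investments $700,000 ≥ $600,000 → met
11. BSA training 426 days ago vs limit 730 → met
12. regulatory findings open 1 ≤ 2 → met
Not met: 2 of 12

2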